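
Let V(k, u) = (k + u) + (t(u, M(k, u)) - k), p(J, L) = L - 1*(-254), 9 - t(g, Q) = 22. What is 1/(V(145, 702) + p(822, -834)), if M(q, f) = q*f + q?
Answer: 1/109 ≈ 0.0091743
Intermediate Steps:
M(q, f) = q + f*q (M(q, f) = f*q + q = q + f*q)
t(g, Q) = -13 (t(g, Q) = 9 - 1*22 = 9 - 22 = -13)
p(J, L) = 254 + L (p(J, L) = L + 254 = 254 + L)
V(k, u) = -13 + u (V(k, u) = (k + u) + (-13 - k) = -13 + u)
1/(V(145, 702) + p(822, -834)) = 1/((-13 + 702) + (254 - 834)) = 1/(689 - 580) = 1/109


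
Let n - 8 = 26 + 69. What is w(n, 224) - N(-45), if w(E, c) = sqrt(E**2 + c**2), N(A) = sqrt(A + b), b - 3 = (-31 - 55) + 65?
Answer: sqrt(60785) - 3*I*sqrt(7) ≈ 246.55 - 7.9373*I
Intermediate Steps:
n = 103 (n = 8 + (26 + 69) = 8 + 95 = 103)
b = -18 (b = 3 + ((-31 - 55) + 65) = 3 + (-86 + 65) = 3 - 21 = -18)
N(A) = sqrt(-18 + A) (N(A) = sqrt(A - 18) = sqrt(-18 + A))
w(n, 224) - N(-45) = sqrt(103**2 + 224**2) - sqrt(-18 - 45) = sqrt(10609 + 50176) - sqrt(-63) = sqrt(60785) - 3*I*sqrt(7)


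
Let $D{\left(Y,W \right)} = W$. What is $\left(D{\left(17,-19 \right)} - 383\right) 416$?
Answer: $-167232$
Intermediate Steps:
$\left(D{\left(17,-19 \right)} - 383\right) 416 = \left(-19 - 383\right) 416 = \left(-402\right) 416 = -167232$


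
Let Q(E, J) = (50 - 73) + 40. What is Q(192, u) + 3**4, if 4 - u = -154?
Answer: 98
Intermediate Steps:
u = 158 (u = 4 - 1*(-154) = 4 + 154 = 158)
Q(E, J) = 17 (Q(E, J) = -23 + 40 = 17)
Q(192, u) + 3**4 = 17 + 3**4 = 17 + 81 = 98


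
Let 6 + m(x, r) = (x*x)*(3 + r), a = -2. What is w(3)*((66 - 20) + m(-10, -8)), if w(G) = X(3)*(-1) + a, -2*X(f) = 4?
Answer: 0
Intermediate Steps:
X(f) = -2 (X(f) = -½*4 = -2)
m(x, r) = -6 + x²*(3 + r) (m(x, r) = -6 + (x*x)*(3 + r) = -6 + x²*(3 + r))
w(G) = 0 (w(G) = -2*(-1) - 2 = 2 - 2 = 0)
w(3)*((66 - 20) + m(-10, -8)) = 0*((66 - 20) + (-6 + 3*(-10)² - 8*(-10)²)) = 0*(46 + (-6 + 3*100 - 8*100)) = 0*(46 + (-6 + 300 - 800)) = 0*(46 - 506) = 0*(-460) = 0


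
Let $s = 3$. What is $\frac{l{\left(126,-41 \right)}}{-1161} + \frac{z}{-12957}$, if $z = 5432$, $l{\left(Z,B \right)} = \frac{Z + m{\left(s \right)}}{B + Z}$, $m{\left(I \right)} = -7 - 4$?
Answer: $- \frac{5119495}{12177729} \approx -0.4204$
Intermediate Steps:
$m{\left(I \right)} = -11$
$l{\left(Z,B \right)} = \frac{-11 + Z}{B + Z}$ ($l{\left(Z,B \right)} = \frac{Z - 11}{B + Z} = \frac{-11 + Z}{B + Z}$)
$\frac{l{\left(126,-41 \right)}}{-1161} + \frac{z}{-12957} = \frac{\frac{1}{-41 + 126} \left(-11 + 126\right)}{-1161} + \frac{5432}{-12957} = \frac{1}{85} \cdot 115 \left(- \frac{1}{1161}\right) + 5432 \left(- \frac{1}{12957}\right) = \frac{1}{85} \cdot 115 \left(- \frac{1}{1161}\right) - \frac{776}{1851} = \frac{23}{17} \left(- \frac{1}{1161}\right) - \frac{776}{1851} = - \frac{23}{19737} - \frac{776}{1851} = - \frac{5119495}{12177729}$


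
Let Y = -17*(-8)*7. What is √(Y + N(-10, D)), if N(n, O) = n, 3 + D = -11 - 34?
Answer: √942 ≈ 30.692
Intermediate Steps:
D = -48 (D = -3 + (-11 - 34) = -3 - 45 = -48)
Y = 952 (Y = 136*7 = 952)
√(Y + N(-10, D)) = √(952 - 10) = √942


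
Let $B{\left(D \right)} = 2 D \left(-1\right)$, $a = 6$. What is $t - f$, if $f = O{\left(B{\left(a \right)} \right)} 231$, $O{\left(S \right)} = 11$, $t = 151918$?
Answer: $149377$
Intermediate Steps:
$B{\left(D \right)} = - 2 D$
$f = 2541$ ($f = 11 \cdot 231 = 2541$)
$t - f = 151918 - 2541 = 149377$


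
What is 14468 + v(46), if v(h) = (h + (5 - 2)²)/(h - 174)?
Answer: 1851849/128 ≈ 14468.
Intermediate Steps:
v(h) = (9 + h)/(-174 + h) (v(h) = (h + 3²)/(-174 + h) = (h + 9)/(-174 + h) = (9 + h)/(-174 + h))
14468 + v(46) = 14468 + (9 + 46)/(-174 + 46) = 14468 + 55/(-128) = 14468 - 1/128*55 = 14468 - 55/128 = 1851849/128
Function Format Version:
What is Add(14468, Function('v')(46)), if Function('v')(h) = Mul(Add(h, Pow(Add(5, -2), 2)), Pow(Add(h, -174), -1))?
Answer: Rational(1851849, 128) ≈ 14468.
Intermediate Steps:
Function('v')(h) = Mul(Pow(Add(-174, h), -1), Add(9, h)) (Function('v')(h) = Mul(Add(h, Pow(3, 2)), Pow(Add(-174, h), -1)) = Mul(Add(h, 9), Pow(Add(-174, h), -1)) = Mul(Add(9, h), Pow(Add(-174, h), -1)) = Mul(Pow(Add(-174, h), -1), Add(9, h)))
Add(14468, Function('v')(46)) = Add(14468, Mul(Pow(Add(-174, 46), -1), Add(9, 46))) = Add(14468, Mul(Pow(-128, -1), 55)) = Add(14468, Mul(Rational(-1, 128), 55)) = Add(14468, Rational(-55, 128)) = Rational(1851849, 128)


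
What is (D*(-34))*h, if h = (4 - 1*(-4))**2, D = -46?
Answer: 100096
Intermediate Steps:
h = 64 (h = (4 + 4)**2 = 8**2 = 64)
(D*(-34))*h = -46*(-34)*64 = 1564*64 = 100096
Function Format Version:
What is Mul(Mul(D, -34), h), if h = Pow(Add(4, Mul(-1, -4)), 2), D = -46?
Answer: 100096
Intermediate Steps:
h = 64 (h = Pow(Add(4, 4), 2) = Pow(8, 2) = 64)
Mul(Mul(D, -34), h) = Mul(Mul(-46, -34), 64) = Mul(1564, 64) = 100096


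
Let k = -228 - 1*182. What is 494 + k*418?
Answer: -170886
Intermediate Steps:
k = -410 (k = -228 - 182 = -410)
494 + k*418 = 494 - 410*418 = 494 - 171380 = -170886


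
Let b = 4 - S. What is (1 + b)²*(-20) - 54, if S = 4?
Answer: -74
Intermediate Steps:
b = 0 (b = 4 - 1*4 = 4 - 4 = 0)
(1 + b)²*(-20) - 54 = (1 + 0)²*(-20) - 54 = 1²*(-20) - 54 = 1*(-20) - 54 = -20 - 54 = -74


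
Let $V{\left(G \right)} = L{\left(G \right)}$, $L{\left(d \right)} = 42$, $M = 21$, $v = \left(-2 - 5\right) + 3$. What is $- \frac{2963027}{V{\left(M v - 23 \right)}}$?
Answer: $- \frac{2963027}{42} \approx -70548.0$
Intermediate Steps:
$v = -4$ ($v = -7 + 3 = -4$)
$V{\left(G \right)} = 42$
$- \frac{2963027}{V{\left(M v - 23 \right)}} = - \frac{2963027}{42}$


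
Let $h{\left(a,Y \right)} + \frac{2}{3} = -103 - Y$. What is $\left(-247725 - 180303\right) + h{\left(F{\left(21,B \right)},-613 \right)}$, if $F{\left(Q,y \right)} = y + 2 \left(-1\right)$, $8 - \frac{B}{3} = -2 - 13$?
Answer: $- \frac{1282556}{3} \approx -4.2752 \cdot 10^{5}$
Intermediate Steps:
$B = 69$ ($B = 24 - 3 \left(-2 - 13\right) = 24 - -45 = 24 + 45 = 69$)
$F{\left(Q,y \right)} = -2 + y$ ($F{\left(Q,y \right)} = y - 2 = -2 + y$)
$h{\left(a,Y \right)} = - \frac{311}{3} - Y$ ($h{\left(a,Y \right)} = - \frac{2}{3} - \left(103 + Y\right) = - \frac{311}{3} - Y$)
$\left(-247725 - 180303\right) + h{\left(F{\left(21,B \right)},-613 \right)} = \left(-247725 - 180303\right) - - \frac{1528}{3} = \left(-247725 - 180303\right) + \left(- \frac{311}{3} + 613\right) = -428028 + \frac{1528}{3} = - \frac{1282556}{3}$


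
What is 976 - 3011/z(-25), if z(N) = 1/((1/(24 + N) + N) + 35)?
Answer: -26123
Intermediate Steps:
z(N) = 1/(35 + N + 1/(24 + N)) (z(N) = 1/((N + 1/(24 + N)) + 35) = 1/(35 + N + 1/(24 + N)))
976 - 3011/z(-25) = 976 - 3011/((24 - 25)/(841 + (-25)² + 59*(-25))) = 976 - 3011/(-1/(841 + 625 - 1475)) = 976 - 3011/(-1/(-9)) = 976 - 3011/((-⅑*(-1))) = 976 - 3011/⅑ = 976 - 3011*9 = 976 - 1*27099 = 976 - 27099 = -26123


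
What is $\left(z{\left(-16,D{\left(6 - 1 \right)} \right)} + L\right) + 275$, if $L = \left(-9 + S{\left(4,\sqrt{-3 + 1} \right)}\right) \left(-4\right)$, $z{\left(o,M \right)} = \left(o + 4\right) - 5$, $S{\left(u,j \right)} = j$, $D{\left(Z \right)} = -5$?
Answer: $294 - 4 i \sqrt{2} \approx 294.0 - 5.6569 i$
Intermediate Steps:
$z{\left(o,M \right)} = -1 + o$ ($z{\left(o,M \right)} = \left(4 + o\right) - 5 = -1 + o$)
$L = 36 - 4 i \sqrt{2}$ ($L = \left(-9 + \sqrt{-3 + 1}\right) \left(-4\right) = \left(-9 + \sqrt{-2}\right) \left(-4\right) = \left(-9 + i \sqrt{2}\right) \left(-4\right) = 36 - 4 i \sqrt{2} \approx 36.0 - 5.6569 i$)
$\left(z{\left(-16,D{\left(6 - 1 \right)} \right)} + L\right) + 275 = \left(\left(-1 - 16\right) + \left(36 - 4 i \sqrt{2}\right)\right) + 275 = \left(-17 + \left(36 - 4 i \sqrt{2}\right)\right) + 275 = \left(19 - 4 i \sqrt{2}\right) + 275 = 294 - 4 i \sqrt{2}$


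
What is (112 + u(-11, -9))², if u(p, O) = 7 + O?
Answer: 12100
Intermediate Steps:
(112 + u(-11, -9))² = (112 + (7 - 9))² = (112 - 2)² = 110² = 12100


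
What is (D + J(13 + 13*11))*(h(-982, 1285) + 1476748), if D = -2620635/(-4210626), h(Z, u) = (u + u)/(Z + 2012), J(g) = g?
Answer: 33436714651840197/144564826 ≈ 2.3129e+8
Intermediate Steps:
h(Z, u) = 2*u/(2012 + Z) (h(Z, u) = (2*u)/(2012 + Z) = 2*u/(2012 + Z))
D = 873545/1403542 (D = -2620635*(-1/4210626) = 873545/1403542 ≈ 0.62239)
(D + J(13 + 13*11))*(h(-982, 1285) + 1476748) = (873545/1403542 + (13 + 13*11))*(2*1285/(2012 - 982) + 1476748) = (873545/1403542 + (13 + 143))*(2*1285/1030 + 1476748) = (873545/1403542 + 156)*(2*1285*(1/1030) + 1476748) = 219826097*(257/103 + 1476748)/1403542 = (219826097/1403542)*(152105301/103) = 33436714651840197/144564826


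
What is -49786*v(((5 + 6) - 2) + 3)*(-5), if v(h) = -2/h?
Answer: -124465/3 ≈ -41488.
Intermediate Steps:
-49786*v(((5 + 6) - 2) + 3)*(-5) = -49786*(-2/(((5 + 6) - 2) + 3))*(-5) = -49786*(-2/((11 - 2) + 3))*(-5) = -49786*(-2/(9 + 3))*(-5) = -49786*(-2/12)*(-5) = -49786*(-2*1/12)*(-5) = -(-24893)*(-5)/3 = -49786*⅚ = -124465/3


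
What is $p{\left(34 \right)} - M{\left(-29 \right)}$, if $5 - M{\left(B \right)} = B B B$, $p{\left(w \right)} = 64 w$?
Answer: $-22218$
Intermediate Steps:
$M{\left(B \right)} = 5 - B^{3}$ ($M{\left(B \right)} = 5 - B B B = 5 - B^{2} B = 5 - B^{3}$)
$p{\left(34 \right)} - M{\left(-29 \right)} = 64 \cdot 34 - \left(5 - \left(-29\right)^{3}\right) = 2176 - \left(5 - -24389\right) = 2176 - \left(5 + 24389\right) = 2176 - 24394 = -22218$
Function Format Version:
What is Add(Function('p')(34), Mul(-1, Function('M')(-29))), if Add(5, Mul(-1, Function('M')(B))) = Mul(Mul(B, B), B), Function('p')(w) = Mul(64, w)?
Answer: -22218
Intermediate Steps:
Function('M')(B) = Add(5, Mul(-1, Pow(B, 3))) (Function('M')(B) = Add(5, Mul(-1, Mul(Mul(B, B), B))) = Add(5, Mul(-1, Mul(Pow(B, 2), B))) = Add(5, Mul(-1, Pow(B, 3))))
Add(Function('p')(34), Mul(-1, Function('M')(-29))) = Add(Mul(64, 34), Mul(-1, Add(5, Mul(-1, Pow(-29, 3))))) = Add(2176, Mul(-1, Add(5, Mul(-1, -24389)))) = Add(2176, Mul(-1, Add(5, 24389))) = Add(2176, Mul(-1, 24394)) = Add(2176, -24394) = -22218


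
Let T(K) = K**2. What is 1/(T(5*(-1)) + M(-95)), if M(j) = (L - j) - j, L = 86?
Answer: 1/301 ≈ 0.0033223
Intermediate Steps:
M(j) = 86 - 2*j (M(j) = (86 - j) - j = 86 - 2*j)
1/(T(5*(-1)) + M(-95)) = 1/((5*(-1))**2 + (86 - 2*(-95))) = 1/((-5)**2 + (86 + 190)) = 1/(25 + 276) = 1/301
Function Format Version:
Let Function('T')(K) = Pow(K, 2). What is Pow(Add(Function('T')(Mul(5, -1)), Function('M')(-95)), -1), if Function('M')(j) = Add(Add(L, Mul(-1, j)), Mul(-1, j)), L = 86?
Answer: Rational(1, 301) ≈ 0.0033223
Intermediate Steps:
Function('M')(j) = Add(86, Mul(-2, j)) (Function('M')(j) = Add(Add(86, Mul(-1, j)), Mul(-1, j)) = Add(86, Mul(-2, j)))
Pow(Add(Function('T')(Mul(5, -1)), Function('M')(-95)), -1) = Pow(Add(Pow(Mul(5, -1), 2), Add(86, Mul(-2, -95))), -1) = Pow(Add(Pow(-5, 2), Add(86, 190)), -1) = Pow(Add(25, 276), -1) = Pow(301, -1) = Rational(1, 301)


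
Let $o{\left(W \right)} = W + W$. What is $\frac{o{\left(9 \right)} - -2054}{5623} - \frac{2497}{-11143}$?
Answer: $\frac{3375357}{5696099} \approx 0.59257$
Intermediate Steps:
$o{\left(W \right)} = 2 W$
$\frac{o{\left(9 \right)} - -2054}{5623} - \frac{2497}{-11143} = \frac{2 \cdot 9 - -2054}{5623} - \frac{2497}{-11143} = \left(18 + 2054\right) \frac{1}{5623} - - \frac{227}{1013} = 2072 \cdot \frac{1}{5623} + \frac{227}{1013} = \frac{2072}{5623} + \frac{227}{1013} = \frac{3375357}{5696099}$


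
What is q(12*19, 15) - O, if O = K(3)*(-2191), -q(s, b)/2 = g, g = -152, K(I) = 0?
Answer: 304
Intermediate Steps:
q(s, b) = 304 (q(s, b) = -2*(-152) = 304)
O = 0 (O = 0*(-2191) = 0)
q(12*19, 15) - O = 304 - 1*0 = 304 + 0 = 304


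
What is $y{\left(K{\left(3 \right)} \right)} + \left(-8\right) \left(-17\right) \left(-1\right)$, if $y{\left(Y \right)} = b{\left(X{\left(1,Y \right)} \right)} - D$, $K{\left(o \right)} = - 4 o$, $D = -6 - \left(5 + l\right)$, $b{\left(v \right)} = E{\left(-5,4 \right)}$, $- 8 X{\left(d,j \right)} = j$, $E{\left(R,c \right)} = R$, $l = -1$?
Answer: $-131$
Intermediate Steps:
$X{\left(d,j \right)} = - \frac{j}{8}$
$b{\left(v \right)} = -5$
$D = -10$ ($D = -6 - \left(5 - 1\right) = -6 - 4 = -10$)
$y{\left(Y \right)} = 5$ ($y{\left(Y \right)} = -5 - -10 = -5 + 10 = 5$)
$y{\left(K{\left(3 \right)} \right)} + \left(-8\right) \left(-17\right) \left(-1\right) = 5 + \left(-8\right) \left(-17\right) \left(-1\right) = 5 + 136 \left(-1\right) = 5 - 136 = -131$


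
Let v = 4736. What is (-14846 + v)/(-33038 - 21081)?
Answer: 10110/54119 ≈ 0.18681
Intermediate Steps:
(-14846 + v)/(-33038 - 21081) = (-14846 + 4736)/(-33038 - 21081) = -10110/(-54119) = -10110*(-1/54119) = 10110/54119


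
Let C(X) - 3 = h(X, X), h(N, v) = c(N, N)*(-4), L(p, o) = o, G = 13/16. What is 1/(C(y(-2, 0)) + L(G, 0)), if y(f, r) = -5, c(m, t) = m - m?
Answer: ⅓ ≈ 0.33333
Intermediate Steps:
G = 13/16 (G = 13*(1/16) = 13/16 ≈ 0.81250)
c(m, t) = 0
h(N, v) = 0 (h(N, v) = 0*(-4) = 0)
C(X) = 3 (C(X) = 3 + 0 = 3)
1/(C(y(-2, 0)) + L(G, 0)) = 1/(3 + 0) = 1/3 = ⅓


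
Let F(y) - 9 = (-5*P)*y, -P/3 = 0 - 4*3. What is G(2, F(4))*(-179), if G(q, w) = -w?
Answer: -127269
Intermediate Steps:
P = 36 (P = -3*(0 - 4*3) = -3*(0 - 12) = -3*(-12) = 36)
F(y) = 9 - 180*y (F(y) = 9 + (-5*36)*y = 9 - 180*y)
G(2, F(4))*(-179) = -(9 - 180*4)*(-179) = -(9 - 720)*(-179) = -1*(-711)*(-179) = 711*(-179) = -127269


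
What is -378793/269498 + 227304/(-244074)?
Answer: -25618582679/10962909142 ≈ -2.3368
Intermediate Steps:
-378793/269498 + 227304/(-244074) = -378793*1/269498 + 227304*(-1/244074) = -378793/269498 - 37884/40679 = -25618582679/10962909142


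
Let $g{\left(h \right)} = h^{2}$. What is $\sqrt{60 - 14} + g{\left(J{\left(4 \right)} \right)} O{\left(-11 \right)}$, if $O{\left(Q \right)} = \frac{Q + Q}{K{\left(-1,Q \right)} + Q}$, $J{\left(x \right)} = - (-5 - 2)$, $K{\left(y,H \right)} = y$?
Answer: $\frac{539}{6} + \sqrt{46} \approx 96.616$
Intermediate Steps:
$J{\left(x \right)} = 7$ ($J{\left(x \right)} = \left(-1\right) \left(-7\right) = 7$)
$O{\left(Q \right)} = \frac{2 Q}{-1 + Q}$ ($O{\left(Q \right)} = \frac{Q + Q}{-1 + Q} = \frac{2 Q}{-1 + Q}$)
$\sqrt{60 - 14} + g{\left(J{\left(4 \right)} \right)} O{\left(-11 \right)} = \sqrt{60 - 14} + 7^{2} \cdot 2 \left(-11\right) \frac{1}{-1 - 11} = \sqrt{46} + 49 \cdot 2 \left(-11\right) \frac{1}{-12} = \sqrt{46} + 49 \cdot 2 \left(-11\right) \left(- \frac{1}{12}\right) = \sqrt{46} + 49 \cdot \frac{11}{6} = \sqrt{46} + \frac{539}{6} = \frac{539}{6} + \sqrt{46}$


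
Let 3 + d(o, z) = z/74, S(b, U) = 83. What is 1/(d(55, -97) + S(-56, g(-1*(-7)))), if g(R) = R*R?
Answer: 74/5823 ≈ 0.012708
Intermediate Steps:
g(R) = R²
d(o, z) = -3 + z/74
1/(d(55, -97) + S(-56, g(-1*(-7)))) = 1/((-3 + (1/74)*(-97)) + 83) = 1/((-3 - 97/74) + 83) = 1/(-319/74 + 83) = 1/(5823/74) = 74/5823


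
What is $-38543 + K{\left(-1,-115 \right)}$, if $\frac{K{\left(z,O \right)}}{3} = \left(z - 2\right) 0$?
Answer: $-38543$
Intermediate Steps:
$K{\left(z,O \right)} = 0$ ($K{\left(z,O \right)} = 3 \left(z - 2\right) 0 = 3 \left(-2 + z\right) 0 = 3 \cdot 0 = 0$)
$-38543 + K{\left(-1,-115 \right)} = -38543 + 0 = -38543$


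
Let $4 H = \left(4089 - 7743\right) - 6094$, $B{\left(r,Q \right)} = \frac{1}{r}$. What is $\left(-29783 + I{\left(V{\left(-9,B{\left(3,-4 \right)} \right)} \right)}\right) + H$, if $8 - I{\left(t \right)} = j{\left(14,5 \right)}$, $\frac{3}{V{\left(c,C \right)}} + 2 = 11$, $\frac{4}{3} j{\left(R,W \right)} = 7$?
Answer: $- \frac{128869}{4} \approx -32217.0$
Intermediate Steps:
$j{\left(R,W \right)} = \frac{21}{4}$ ($j{\left(R,W \right)} = \frac{3}{4} \cdot 7 = \frac{21}{4}$)
$V{\left(c,C \right)} = \frac{1}{3}$ ($V{\left(c,C \right)} = \frac{3}{-2 + 11} = \frac{3}{9} = 3 \cdot \frac{1}{9} = \frac{1}{3}$)
$I{\left(t \right)} = \frac{11}{4}$ ($I{\left(t \right)} = 8 - \frac{21}{4} = \frac{11}{4}$)
$H = -2437$ ($H = \frac{\left(4089 - 7743\right) - 6094}{4} = \frac{-3654 - 6094}{4} = \frac{1}{4} \left(-9748\right) = -2437$)
$\left(-29783 + I{\left(V{\left(-9,B{\left(3,-4 \right)} \right)} \right)}\right) + H = \left(-29783 + \frac{11}{4}\right) - 2437 = - \frac{119121}{4} - 2437 = - \frac{128869}{4}$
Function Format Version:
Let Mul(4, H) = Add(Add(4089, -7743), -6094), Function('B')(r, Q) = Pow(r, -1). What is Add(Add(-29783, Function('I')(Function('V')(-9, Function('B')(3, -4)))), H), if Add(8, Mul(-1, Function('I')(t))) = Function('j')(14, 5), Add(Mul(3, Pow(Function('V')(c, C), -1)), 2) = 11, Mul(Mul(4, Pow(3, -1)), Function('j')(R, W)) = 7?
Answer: Rational(-128869, 4) ≈ -32217.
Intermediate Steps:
Function('j')(R, W) = Rational(21, 4) (Function('j')(R, W) = Mul(Rational(3, 4), 7) = Rational(21, 4))
Function('V')(c, C) = Rational(1, 3) (Function('V')(c, C) = Mul(3, Pow(Add(-2, 11), -1)) = Mul(3, Pow(9, -1)) = Mul(3, Rational(1, 9)) = Rational(1, 3))
Function('I')(t) = Rational(11, 4) (Function('I')(t) = Add(8, Mul(-1, Rational(21, 4))) = Add(8, Rational(-21, 4)) = Rational(11, 4))
H = -2437 (H = Mul(Rational(1, 4), Add(Add(4089, -7743), -6094)) = Mul(Rational(1, 4), Add(-3654, -6094)) = Mul(Rational(1, 4), -9748) = -2437)
Add(Add(-29783, Function('I')(Function('V')(-9, Function('B')(3, -4)))), H) = Add(Add(-29783, Rational(11, 4)), -2437) = Add(Rational(-119121, 4), -2437) = Rational(-128869, 4)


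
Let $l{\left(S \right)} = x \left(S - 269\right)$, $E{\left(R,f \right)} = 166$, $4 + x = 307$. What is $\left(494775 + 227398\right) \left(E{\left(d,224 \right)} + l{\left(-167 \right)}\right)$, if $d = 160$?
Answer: $-95284949966$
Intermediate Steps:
$x = 303$ ($x = -4 + 307 = 303$)
$l{\left(S \right)} = -81507 + 303 S$ ($l{\left(S \right)} = 303 \left(S - 269\right) = 303 \left(-269 + S\right) = -81507 + 303 S$)
$\left(494775 + 227398\right) \left(E{\left(d,224 \right)} + l{\left(-167 \right)}\right) = \left(494775 + 227398\right) \left(166 + \left(-81507 + 303 \left(-167\right)\right)\right) = 722173 \left(166 - 132108\right) = 722173 \left(-131942\right) = -95284949966$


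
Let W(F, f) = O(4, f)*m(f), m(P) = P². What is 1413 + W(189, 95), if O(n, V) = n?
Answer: 37513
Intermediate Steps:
W(F, f) = 4*f²
1413 + W(189, 95) = 1413 + 4*95² = 1413 + 4*9025 = 1413 + 36100 = 37513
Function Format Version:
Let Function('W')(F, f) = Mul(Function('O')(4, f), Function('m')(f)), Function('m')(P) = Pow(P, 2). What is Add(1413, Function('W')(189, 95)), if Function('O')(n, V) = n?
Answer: 37513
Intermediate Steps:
Function('W')(F, f) = Mul(4, Pow(f, 2))
Add(1413, Function('W')(189, 95)) = Add(1413, Mul(4, Pow(95, 2))) = Add(1413, Mul(4, 9025)) = Add(1413, 36100) = 37513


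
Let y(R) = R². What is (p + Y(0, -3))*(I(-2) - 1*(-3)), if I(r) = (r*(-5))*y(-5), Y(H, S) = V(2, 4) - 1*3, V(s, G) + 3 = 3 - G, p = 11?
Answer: 1012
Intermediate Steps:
V(s, G) = -G (V(s, G) = -3 + (3 - G) = -G)
Y(H, S) = -7 (Y(H, S) = -1*4 - 1*3 = -4 - 3 = -7)
I(r) = -125*r (I(r) = (r*(-5))*(-5)² = -5*r*25 = -125*r)
(p + Y(0, -3))*(I(-2) - 1*(-3)) = (11 - 7)*(-125*(-2) - 1*(-3)) = 4*(250 + 3) = 4*253 = 1012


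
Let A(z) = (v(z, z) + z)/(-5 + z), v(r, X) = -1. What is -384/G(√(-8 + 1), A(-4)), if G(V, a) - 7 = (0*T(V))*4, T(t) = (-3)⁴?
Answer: -384/7 ≈ -54.857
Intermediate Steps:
T(t) = 81
A(z) = (-1 + z)/(-5 + z)
G(V, a) = 7 (G(V, a) = 7 + (0*81)*4 = 7 + 0*4 = 7 + 0 = 7)
-384/G(√(-8 + 1), A(-4)) = -384/7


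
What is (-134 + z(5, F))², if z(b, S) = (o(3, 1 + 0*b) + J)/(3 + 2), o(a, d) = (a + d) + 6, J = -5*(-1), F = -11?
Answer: 17161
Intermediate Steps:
J = 5
o(a, d) = 6 + a + d
z(b, S) = 3 (z(b, S) = ((6 + 3 + (1 + 0*b)) + 5)/(3 + 2) = ((6 + 3 + (1 + 0)) + 5)/5 = ((6 + 3 + 1) + 5)*(⅕) = (10 + 5)*(⅕) = 15*(⅕) = 3)
(-134 + z(5, F))² = (-134 + 3)² = (-131)² = 17161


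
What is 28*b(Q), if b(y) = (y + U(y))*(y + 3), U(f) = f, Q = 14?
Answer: 13328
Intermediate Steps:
b(y) = 2*y*(3 + y) (b(y) = (y + y)*(y + 3) = (2*y)*(3 + y) = 2*y*(3 + y))
28*b(Q) = 28*(2*14*(3 + 14)) = 28*(2*14*17) = 28*476 = 13328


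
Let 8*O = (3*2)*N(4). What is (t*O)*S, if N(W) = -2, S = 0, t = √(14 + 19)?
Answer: 0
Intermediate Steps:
t = √33 ≈ 5.7446
O = -3/2 (O = ((3*2)*(-2))/8 = (6*(-2))/8 = (⅛)*(-12) = -3/2 ≈ -1.5000)
(t*O)*S = (√33*(-3/2))*0 = -3*√33/2*0 = 0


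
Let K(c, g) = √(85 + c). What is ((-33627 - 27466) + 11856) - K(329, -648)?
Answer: -49237 - 3*√46 ≈ -49257.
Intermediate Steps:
((-33627 - 27466) + 11856) - K(329, -648) = ((-33627 - 27466) + 11856) - √(85 + 329) = (-61093 + 11856) - √414 = -49237 - 3*√46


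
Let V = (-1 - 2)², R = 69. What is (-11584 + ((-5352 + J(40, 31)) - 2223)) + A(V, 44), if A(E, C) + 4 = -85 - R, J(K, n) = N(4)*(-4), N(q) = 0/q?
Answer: -19317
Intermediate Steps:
N(q) = 0
V = 9 (V = (-3)² = 9)
J(K, n) = 0 (J(K, n) = 0*(-4) = 0)
A(E, C) = -158 (A(E, C) = -4 + (-85 - 1*69) = -4 + (-85 - 69) = -4 - 154 = -158)
(-11584 + ((-5352 + J(40, 31)) - 2223)) + A(V, 44) = (-11584 + ((-5352 + 0) - 2223)) - 158 = (-11584 + (-5352 - 2223)) - 158 = (-11584 - 7575) - 158 = -19159 - 158 = -19317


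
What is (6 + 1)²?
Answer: 49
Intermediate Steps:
(6 + 1)² = 7² = 49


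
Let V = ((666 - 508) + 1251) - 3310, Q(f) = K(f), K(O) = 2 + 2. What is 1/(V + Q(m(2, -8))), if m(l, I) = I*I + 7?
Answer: -1/1897 ≈ -0.00052715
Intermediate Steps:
m(l, I) = 7 + I² (m(l, I) = I² + 7 = 7 + I²)
K(O) = 4
Q(f) = 4
V = -1901 (V = (158 + 1251) - 3310 = 1409 - 3310 = -1901)
1/(V + Q(m(2, -8))) = 1/(-1901 + 4) = 1/(-1897) = -1/1897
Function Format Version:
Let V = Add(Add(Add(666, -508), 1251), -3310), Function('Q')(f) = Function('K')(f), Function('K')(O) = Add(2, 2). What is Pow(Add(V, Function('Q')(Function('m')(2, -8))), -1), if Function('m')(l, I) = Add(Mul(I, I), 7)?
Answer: Rational(-1, 1897) ≈ -0.00052715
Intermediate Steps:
Function('m')(l, I) = Add(7, Pow(I, 2)) (Function('m')(l, I) = Add(Pow(I, 2), 7) = Add(7, Pow(I, 2)))
Function('K')(O) = 4
Function('Q')(f) = 4
V = -1901 (V = Add(Add(158, 1251), -3310) = Add(1409, -3310) = -1901)
Pow(Add(V, Function('Q')(Function('m')(2, -8))), -1) = Pow(Add(-1901, 4), -1) = Pow(-1897, -1) = Rational(-1, 1897)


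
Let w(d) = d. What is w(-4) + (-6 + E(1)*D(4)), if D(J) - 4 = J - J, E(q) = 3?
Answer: 2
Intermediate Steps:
D(J) = 4 (D(J) = 4 + (J - J) = 4 + 0 = 4)
w(-4) + (-6 + E(1)*D(4)) = -4 + (-6 + 3*4) = -4 + (-6 + 12) = -4 + 6 = 2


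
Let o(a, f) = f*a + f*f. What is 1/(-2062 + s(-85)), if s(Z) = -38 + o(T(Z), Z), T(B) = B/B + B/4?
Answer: 4/27385 ≈ 0.00014607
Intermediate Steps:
T(B) = 1 + B/4 (T(B) = 1 + B*(¼) = 1 + B/4)
o(a, f) = f² + a*f (o(a, f) = a*f + f² = f² + a*f)
s(Z) = -38 + Z*(1 + 5*Z/4) (s(Z) = -38 + Z*((1 + Z/4) + Z) = -38 + Z*(1 + 5*Z/4))
1/(-2062 + s(-85)) = 1/(-2062 + (-38 + (¼)*(-85)*(4 + 5*(-85)))) = 1/(-2062 + (-38 + (¼)*(-85)*(4 - 425))) = 1/(-2062 + (-38 + (¼)*(-85)*(-421))) = 1/(-2062 + (-38 + 35785/4)) = 1/(-2062 + 35633/4) = 1/(27385/4) = 4/27385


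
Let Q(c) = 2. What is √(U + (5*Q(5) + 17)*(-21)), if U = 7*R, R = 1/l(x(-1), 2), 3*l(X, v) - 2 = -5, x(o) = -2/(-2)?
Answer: I*√574 ≈ 23.958*I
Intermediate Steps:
x(o) = 1 (x(o) = -2*(-½) = 1)
l(X, v) = -1 (l(X, v) = ⅔ + (⅓)*(-5) = ⅔ - 5/3 = -1)
R = -1 (R = 1/(-1) = -1)
U = -7 (U = 7*(-1) = -7)
√(U + (5*Q(5) + 17)*(-21)) = √(-7 + (5*2 + 17)*(-21)) = √(-7 + (10 + 17)*(-21)) = √(-7 + 27*(-21)) = √(-7 - 567) = √(-574) = I*√574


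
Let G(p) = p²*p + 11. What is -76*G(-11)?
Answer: 100320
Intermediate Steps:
G(p) = 11 + p³ (G(p) = p³ + 11 = 11 + p³)
-76*G(-11) = -76*(11 + (-11)³) = -76*(11 - 1331) = -76*(-1320) = 100320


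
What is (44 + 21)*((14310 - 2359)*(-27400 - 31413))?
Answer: -45686820595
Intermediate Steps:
(44 + 21)*((14310 - 2359)*(-27400 - 31413)) = 65*(11951*(-58813)) = 65*(-702874163) = -45686820595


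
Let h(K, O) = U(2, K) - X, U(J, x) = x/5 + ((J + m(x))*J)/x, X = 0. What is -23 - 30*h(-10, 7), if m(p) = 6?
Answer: 85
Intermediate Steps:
U(J, x) = x/5 + J*(6 + J)/x (U(J, x) = x/5 + ((J + 6)*J)/x = x*(⅕) + ((6 + J)*J)/x = x/5 + (J*(6 + J))/x = x/5 + J*(6 + J)/x)
h(K, O) = (16 + K²/5)/K (h(K, O) = (2² + 6*2 + K²/5)/K - 1*0 = (4 + 12 + K²/5)/K + 0 = (16 + K²/5)/K + 0 = (16 + K²/5)/K)
-23 - 30*h(-10, 7) = -23 - 30*(16/(-10) + (⅕)*(-10)) = -23 - 30*(16*(-⅒) - 2) = -23 - 30*(-8/5 - 2) = -23 - 30*(-18/5) = -23 + 108 = 85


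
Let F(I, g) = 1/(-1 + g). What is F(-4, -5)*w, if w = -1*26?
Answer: 13/3 ≈ 4.3333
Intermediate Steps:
w = -26
F(-4, -5)*w = -26/(-1 - 5) = -26/(-6) = -1/6*(-26) = 13/3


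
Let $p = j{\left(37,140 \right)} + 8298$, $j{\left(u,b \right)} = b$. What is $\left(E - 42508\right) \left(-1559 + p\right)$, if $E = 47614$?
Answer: $35124174$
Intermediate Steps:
$p = 8438$ ($p = 140 + 8298 = 8438$)
$\left(E - 42508\right) \left(-1559 + p\right) = \left(47614 - 42508\right) \left(-1559 + 8438\right) = 5106 \cdot 6879 = 35124174$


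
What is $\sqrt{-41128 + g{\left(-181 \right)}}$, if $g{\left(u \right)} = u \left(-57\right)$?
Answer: $i \sqrt{30811} \approx 175.53 i$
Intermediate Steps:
$g{\left(u \right)} = - 57 u$
$\sqrt{-41128 + g{\left(-181 \right)}} = \sqrt{-41128 - -10317} = \sqrt{-41128 + 10317} = \sqrt{-30811} = i \sqrt{30811}$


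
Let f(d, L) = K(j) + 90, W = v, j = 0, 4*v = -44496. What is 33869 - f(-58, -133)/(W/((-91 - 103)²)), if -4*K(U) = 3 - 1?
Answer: 190063589/5562 ≈ 34172.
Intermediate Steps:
v = -11124 (v = (¼)*(-44496) = -11124)
K(U) = -½ (K(U) = -(3 - 1)/4 = -¼*2 = -½)
W = -11124
f(d, L) = 179/2 (f(d, L) = -½ + 90 = 179/2)
33869 - f(-58, -133)/(W/((-91 - 103)²)) = 33869 - 179/(2*((-11124/(-91 - 103)²))) = 33869 - 179/(2*((-11124/((-194)²)))) = 33869 - 179/(2*((-11124/37636))) = 33869 - 179/(2*((-11124*1/37636))) = 33869 - 179/(2*(-2781/9409)) = 33869 - 179*(-9409)/(2*2781) = 33869 - 1*(-1684211/5562) = 33869 + 1684211/5562 = 190063589/5562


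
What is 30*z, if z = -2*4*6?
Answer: -1440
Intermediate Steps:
z = -48 (z = -8*6 = -48)
30*z = 30*(-48) = -1440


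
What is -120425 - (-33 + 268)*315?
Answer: -194450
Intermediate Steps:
-120425 - (-33 + 268)*315 = -120425 - 235*315 = -120425 - 1*74025 = -120425 - 74025 = -194450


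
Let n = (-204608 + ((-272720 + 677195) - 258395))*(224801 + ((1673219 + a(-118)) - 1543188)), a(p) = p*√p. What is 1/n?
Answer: -22177/460569237214448 - I*√118/62450066062976 ≈ -4.8151e-11 - 1.7394e-13*I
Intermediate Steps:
a(p) = p^(3/2)
n = -20767607296 + 6906304*I*√118 (n = (-204608 + ((-272720 + 677195) - 258395))*(224801 + ((1673219 + (-118)^(3/2)) - 1543188)) = (-204608 + (404475 - 258395))*(224801 + ((1673219 - 118*I*√118) - 1543188)) = (-204608 + 146080)*(224801 + (130031 - 118*I*√118)) = -58528*(354832 - 118*I*√118) = -20767607296 + 6906304*I*√118 ≈ -2.0768e+10 + 7.5022e+7*I)
1/n = 1/(-20767607296 + 6906304*I*√118)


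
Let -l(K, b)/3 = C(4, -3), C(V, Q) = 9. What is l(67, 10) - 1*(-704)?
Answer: 677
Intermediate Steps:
l(K, b) = -27 (l(K, b) = -3*9 = -27)
l(67, 10) - 1*(-704) = -27 - 1*(-704) = -27 + 704 = 677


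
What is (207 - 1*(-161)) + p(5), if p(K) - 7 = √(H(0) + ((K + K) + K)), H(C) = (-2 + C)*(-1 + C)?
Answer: 375 + √17 ≈ 379.12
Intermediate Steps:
H(C) = (-1 + C)*(-2 + C)
p(K) = 7 + √(2 + 3*K) (p(K) = 7 + √((2 + 0² - 3*0) + ((K + K) + K)) = 7 + √((2 + 0 + 0) + (2*K + K)) = 7 + √(2 + 3*K))
(207 - 1*(-161)) + p(5) = (207 - 1*(-161)) + (7 + √(2 + 3*5)) = (207 + 161) + (7 + √(2 + 15)) = 368 + (7 + √17) = 375 + √17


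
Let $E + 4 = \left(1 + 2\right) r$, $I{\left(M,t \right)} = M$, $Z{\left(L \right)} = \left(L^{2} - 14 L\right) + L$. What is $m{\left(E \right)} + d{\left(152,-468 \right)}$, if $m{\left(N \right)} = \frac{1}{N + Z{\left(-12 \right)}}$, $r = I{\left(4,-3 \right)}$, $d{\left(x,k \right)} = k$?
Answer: $- \frac{144143}{308} \approx -468.0$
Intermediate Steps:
$Z{\left(L \right)} = L^{2} - 13 L$
$r = 4$
$E = 8$ ($E = -4 + \left(1 + 2\right) 4 = -4 + 3 \cdot 4 = -4 + 12 = 8$)
$m{\left(N \right)} = \frac{1}{300 + N}$ ($m{\left(N \right)} = \frac{1}{N - 12 \left(-13 - 12\right)} = \frac{1}{N - -300} = \frac{1}{N + 300} = \frac{1}{300 + N}$)
$m{\left(E \right)} + d{\left(152,-468 \right)} = \frac{1}{300 + 8} - 468 = \frac{1}{308} - 468 = - \frac{144143}{308}$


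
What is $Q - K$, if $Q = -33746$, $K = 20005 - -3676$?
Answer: $-57427$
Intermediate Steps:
$K = 23681$ ($K = 20005 + 3676 = 23681$)
$Q - K = -33746 - 23681 = -57427$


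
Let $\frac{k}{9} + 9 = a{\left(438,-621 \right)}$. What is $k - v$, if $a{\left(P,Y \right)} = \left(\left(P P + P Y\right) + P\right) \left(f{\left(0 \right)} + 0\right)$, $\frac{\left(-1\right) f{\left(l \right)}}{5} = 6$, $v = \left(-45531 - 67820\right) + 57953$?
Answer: $21578637$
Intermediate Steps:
$v = -55398$ ($v = -113351 + 57953 = -55398$)
$f{\left(l \right)} = -30$ ($f{\left(l \right)} = \left(-5\right) 6 = -30$)
$a{\left(P,Y \right)} = - 30 P - 30 P^{2} - 30 P Y$ ($a{\left(P,Y \right)} = \left(\left(P P + P Y\right) + P\right) \left(-30 + 0\right) = \left(\left(P^{2} + P Y\right) + P\right) \left(-30\right) = \left(P + P^{2} + P Y\right) \left(-30\right) = - 30 P - 30 P^{2} - 30 P Y$)
$k = 21523239$ ($k = -81 + 9 \left(\left(-30\right) 438 \left(1 + 438 - 621\right)\right) = -81 + 9 \left(\left(-30\right) 438 \left(-182\right)\right) = -81 + 9 \cdot 2391480 = -81 + 21523320 = 21523239$)
$k - v = 21523239 - -55398 = 21523239 + 55398 = 21578637$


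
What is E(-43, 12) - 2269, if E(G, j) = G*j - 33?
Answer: -2818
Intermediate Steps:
E(G, j) = -33 + G*j
E(-43, 12) - 2269 = (-33 - 43*12) - 2269 = (-33 - 516) - 2269 = -549 - 2269 = -2818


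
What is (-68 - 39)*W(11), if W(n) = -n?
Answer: 1177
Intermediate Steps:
(-68 - 39)*W(11) = (-68 - 39)*(-1*11) = -107*(-11) = 1177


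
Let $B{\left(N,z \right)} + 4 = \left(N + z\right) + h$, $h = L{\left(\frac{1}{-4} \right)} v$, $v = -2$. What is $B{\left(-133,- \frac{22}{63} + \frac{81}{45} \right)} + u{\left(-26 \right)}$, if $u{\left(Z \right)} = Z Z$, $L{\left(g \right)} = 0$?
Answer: $\frac{170242}{315} \approx 540.45$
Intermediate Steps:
$h = 0$ ($h = 0 \left(-2\right) = 0$)
$B{\left(N,z \right)} = -4 + N + z$ ($B{\left(N,z \right)} = -4 + \left(\left(N + z\right) + 0\right) = -4 + \left(N + z\right) = -4 + N + z$)
$u{\left(Z \right)} = Z^{2}$
$B{\left(-133,- \frac{22}{63} + \frac{81}{45} \right)} + u{\left(-26 \right)} = \left(-4 - 133 + \left(- \frac{22}{63} + \frac{81}{45}\right)\right) + \left(-26\right)^{2} = \left(-4 - 133 + \left(\left(-22\right) \frac{1}{63} + 81 \cdot \frac{1}{45}\right)\right) + 676 = \left(-4 - 133 + \left(- \frac{22}{63} + \frac{9}{5}\right)\right) + 676 = \left(-4 - 133 + \frac{457}{315}\right) + 676 = - \frac{42698}{315} + 676 = \frac{170242}{315}$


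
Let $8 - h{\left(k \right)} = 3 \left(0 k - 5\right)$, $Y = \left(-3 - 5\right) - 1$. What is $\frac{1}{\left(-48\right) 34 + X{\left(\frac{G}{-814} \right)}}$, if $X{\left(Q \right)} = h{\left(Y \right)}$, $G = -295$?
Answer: $- \frac{1}{1609} \approx -0.0006215$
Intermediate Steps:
$Y = -9$ ($Y = -8 - 1 = -9$)
$h{\left(k \right)} = 23$ ($h{\left(k \right)} = 8 - 3 \left(0 k - 5\right) = 8 - 3 \left(0 - 5\right) = 8 - 3 \left(-5\right) = 8 - -15 = 8 + 15 = 23$)
$X{\left(Q \right)} = 23$
$\frac{1}{\left(-48\right) 34 + X{\left(\frac{G}{-814} \right)}} = \frac{1}{\left(-48\right) 34 + 23} = \frac{1}{-1632 + 23} = \frac{1}{-1609} = - \frac{1}{1609}$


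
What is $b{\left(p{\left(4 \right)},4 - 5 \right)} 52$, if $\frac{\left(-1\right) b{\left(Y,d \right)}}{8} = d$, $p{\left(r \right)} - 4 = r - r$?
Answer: $416$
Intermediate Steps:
$p{\left(r \right)} = 4$ ($p{\left(r \right)} = 4 + \left(r - r\right) = 4 + 0 = 4$)
$b{\left(Y,d \right)} = - 8 d$
$b{\left(p{\left(4 \right)},4 - 5 \right)} 52 = - 8 \left(4 - 5\right) 52 = \left(-8\right) \left(-1\right) 52 = 8 \cdot 52 = 416$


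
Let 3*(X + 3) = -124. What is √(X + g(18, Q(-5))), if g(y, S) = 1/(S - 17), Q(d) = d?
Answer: I*√193314/66 ≈ 6.6617*I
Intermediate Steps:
X = -133/3 (X = -3 + (⅓)*(-124) = -3 - 124/3 = -133/3 ≈ -44.333)
g(y, S) = 1/(-17 + S)
√(X + g(18, Q(-5))) = √(-133/3 + 1/(-17 - 5)) = √(-133/3 + 1/(-22)) = √(-133/3 - 1/22) = √(-2929/66) = I*√193314/66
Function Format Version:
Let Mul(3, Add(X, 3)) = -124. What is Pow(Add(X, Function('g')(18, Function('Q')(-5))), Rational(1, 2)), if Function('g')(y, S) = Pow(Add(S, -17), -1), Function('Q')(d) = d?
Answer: Mul(Rational(1, 66), I, Pow(193314, Rational(1, 2))) ≈ Mul(6.6617, I)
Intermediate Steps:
X = Rational(-133, 3) (X = Add(-3, Mul(Rational(1, 3), -124)) = Add(-3, Rational(-124, 3)) = Rational(-133, 3) ≈ -44.333)
Function('g')(y, S) = Pow(Add(-17, S), -1)
Pow(Add(X, Function('g')(18, Function('Q')(-5))), Rational(1, 2)) = Pow(Add(Rational(-133, 3), Pow(Add(-17, -5), -1)), Rational(1, 2)) = Pow(Add(Rational(-133, 3), Pow(-22, -1)), Rational(1, 2)) = Pow(Add(Rational(-133, 3), Rational(-1, 22)), Rational(1, 2)) = Pow(Rational(-2929, 66), Rational(1, 2)) = Mul(Rational(1, 66), I, Pow(193314, Rational(1, 2)))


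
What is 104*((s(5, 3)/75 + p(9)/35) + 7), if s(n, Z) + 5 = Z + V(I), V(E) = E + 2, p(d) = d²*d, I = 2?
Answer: 1520896/525 ≈ 2896.9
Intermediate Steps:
p(d) = d³
V(E) = 2 + E
s(n, Z) = -1 + Z (s(n, Z) = -5 + (Z + (2 + 2)) = -5 + (Z + 4) = -5 + (4 + Z) = -1 + Z)
104*((s(5, 3)/75 + p(9)/35) + 7) = 104*(((-1 + 3)/75 + 9³/35) + 7) = 104*((2*(1/75) + 729*(1/35)) + 7) = 104*((2/75 + 729/35) + 7) = 104*(10949/525 + 7) = 104*(14624/525) = 1520896/525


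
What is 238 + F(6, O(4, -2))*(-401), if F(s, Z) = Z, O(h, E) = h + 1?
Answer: -1767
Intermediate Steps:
O(h, E) = 1 + h
238 + F(6, O(4, -2))*(-401) = 238 + (1 + 4)*(-401) = 238 + 5*(-401) = 238 - 2005 = -1767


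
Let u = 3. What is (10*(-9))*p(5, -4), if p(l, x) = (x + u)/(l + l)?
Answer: 9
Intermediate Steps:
p(l, x) = (3 + x)/(2*l) (p(l, x) = (x + 3)/(l + l) = (3 + x)/((2*l)) = (3 + x)*(1/(2*l)) = (3 + x)/(2*l))
(10*(-9))*p(5, -4) = (10*(-9))*((1/2)*(3 - 4)/5) = -45*(-1)/5 = -90*(-1/10) = 9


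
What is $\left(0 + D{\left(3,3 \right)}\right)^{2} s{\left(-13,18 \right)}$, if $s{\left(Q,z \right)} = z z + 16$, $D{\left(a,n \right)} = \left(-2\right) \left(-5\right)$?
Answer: $34000$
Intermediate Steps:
$D{\left(a,n \right)} = 10$
$s{\left(Q,z \right)} = 16 + z^{2}$ ($s{\left(Q,z \right)} = z^{2} + 16 = 16 + z^{2}$)
$\left(0 + D{\left(3,3 \right)}\right)^{2} s{\left(-13,18 \right)} = \left(0 + 10\right)^{2} \left(16 + 18^{2}\right) = 10^{2} \left(16 + 324\right) = 100 \cdot 340 = 34000$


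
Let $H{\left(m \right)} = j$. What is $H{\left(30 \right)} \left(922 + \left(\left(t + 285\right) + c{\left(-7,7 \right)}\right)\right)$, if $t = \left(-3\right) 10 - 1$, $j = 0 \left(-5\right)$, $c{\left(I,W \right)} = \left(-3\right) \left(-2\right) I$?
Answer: $0$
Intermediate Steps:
$c{\left(I,W \right)} = 6 I$
$j = 0$
$t = -31$ ($t = -30 - 1 = -31$)
$H{\left(m \right)} = 0$
$H{\left(30 \right)} \left(922 + \left(\left(t + 285\right) + c{\left(-7,7 \right)}\right)\right) = 0 \left(922 + \left(\left(-31 + 285\right) + 6 \left(-7\right)\right)\right) = 0 \left(922 + \left(254 - 42\right)\right) = 0 \left(922 + 212\right) = 0 \cdot 1134 = 0$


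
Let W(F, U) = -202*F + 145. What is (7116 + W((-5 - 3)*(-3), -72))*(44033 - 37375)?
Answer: 16065754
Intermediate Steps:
W(F, U) = 145 - 202*F
(7116 + W((-5 - 3)*(-3), -72))*(44033 - 37375) = (7116 + (145 - 202*(-5 - 3)*(-3)))*(44033 - 37375) = (7116 + (145 - (-1616)*(-3)))*6658 = (7116 + (145 - 202*24))*6658 = (7116 + (145 - 4848))*6658 = (7116 - 4703)*6658 = 2413*6658 = 16065754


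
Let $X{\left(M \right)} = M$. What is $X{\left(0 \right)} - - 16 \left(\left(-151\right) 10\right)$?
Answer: $-24160$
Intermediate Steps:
$X{\left(0 \right)} - - 16 \left(\left(-151\right) 10\right) = 0 - - 16 \left(\left(-151\right) 10\right) = 0 - \left(-16\right) \left(-1510\right) = 0 - 24160 = -24160$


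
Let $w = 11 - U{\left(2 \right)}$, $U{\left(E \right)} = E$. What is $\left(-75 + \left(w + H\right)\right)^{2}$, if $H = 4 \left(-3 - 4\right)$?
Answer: $8836$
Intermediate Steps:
$H = -28$ ($H = 4 \left(-7\right) = -28$)
$w = 9$ ($w = 11 - 2 = 9$)
$\left(-75 + \left(w + H\right)\right)^{2} = \left(-75 + \left(9 - 28\right)\right)^{2} = \left(-75 - 19\right)^{2} = \left(-94\right)^{2} = 8836$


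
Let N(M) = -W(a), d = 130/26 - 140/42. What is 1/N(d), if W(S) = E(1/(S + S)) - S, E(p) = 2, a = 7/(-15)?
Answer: -15/37 ≈ -0.40541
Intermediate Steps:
a = -7/15 (a = 7*(-1/15) = -7/15 ≈ -0.46667)
W(S) = 2 - S
d = 5/3 (d = 130*(1/26) - 140*1/42 = 5 - 10/3 = 5/3 ≈ 1.6667)
N(M) = -37/15 (N(M) = -(2 - 1*(-7/15)) = -(2 + 7/15) = -1*37/15 = -37/15)
1/N(d) = 1/(-37/15) = -15/37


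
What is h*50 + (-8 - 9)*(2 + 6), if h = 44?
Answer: 2064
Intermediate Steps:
h*50 + (-8 - 9)*(2 + 6) = 44*50 + (-8 - 9)*(2 + 6) = 2200 - 17*8 = 2200 - 136 = 2064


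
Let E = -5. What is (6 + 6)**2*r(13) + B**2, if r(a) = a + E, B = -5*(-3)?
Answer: 1377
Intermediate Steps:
B = 15
r(a) = -5 + a (r(a) = a - 5 = -5 + a)
(6 + 6)**2*r(13) + B**2 = (6 + 6)**2*(-5 + 13) + 15**2 = 12**2*8 + 225 = 144*8 + 225 = 1152 + 225 = 1377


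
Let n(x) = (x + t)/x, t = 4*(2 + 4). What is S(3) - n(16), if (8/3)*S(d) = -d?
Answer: -29/8 ≈ -3.6250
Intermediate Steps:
S(d) = -3*d/8 (S(d) = 3*(-d)/8 = -3*d/8)
t = 24 (t = 4*6 = 24)
n(x) = (24 + x)/x (n(x) = (x + 24)/x = (24 + x)/x)
S(3) - n(16) = -3/8*3 - (24 + 16)/16 = -9/8 - 40/16 = -9/8 - 1*5/2 = -9/8 - 5/2 = -29/8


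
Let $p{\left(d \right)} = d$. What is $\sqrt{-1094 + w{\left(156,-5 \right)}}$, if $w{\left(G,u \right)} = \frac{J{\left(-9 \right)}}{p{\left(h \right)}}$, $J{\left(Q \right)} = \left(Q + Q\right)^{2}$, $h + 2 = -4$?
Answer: $2 i \sqrt{287} \approx 33.882 i$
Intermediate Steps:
$h = -6$ ($h = -2 - 4 = -6$)
$J{\left(Q \right)} = 4 Q^{2}$ ($J{\left(Q \right)} = \left(2 Q\right)^{2} = 4 Q^{2}$)
$w{\left(G,u \right)} = -54$ ($w{\left(G,u \right)} = \frac{4 \left(-9\right)^{2}}{-6} = 4 \cdot 81 \left(- \frac{1}{6}\right) = 324 \left(- \frac{1}{6}\right) = -54$)
$\sqrt{-1094 + w{\left(156,-5 \right)}} = \sqrt{-1094 - 54} = \sqrt{-1148} = 2 i \sqrt{287}$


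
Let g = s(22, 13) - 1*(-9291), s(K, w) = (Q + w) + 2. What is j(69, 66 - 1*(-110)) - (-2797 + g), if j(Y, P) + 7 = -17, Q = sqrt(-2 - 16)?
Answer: -6533 - 3*I*sqrt(2) ≈ -6533.0 - 4.2426*I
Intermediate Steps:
Q = 3*I*sqrt(2) (Q = sqrt(-18) = 3*I*sqrt(2) ≈ 4.2426*I)
j(Y, P) = -24 (j(Y, P) = -7 - 17 = -24)
s(K, w) = 2 + w + 3*I*sqrt(2) (s(K, w) = (3*I*sqrt(2) + w) + 2 = (w + 3*I*sqrt(2)) + 2 = 2 + w + 3*I*sqrt(2))
g = 9306 + 3*I*sqrt(2) (g = (2 + 13 + 3*I*sqrt(2)) - 1*(-9291) = (15 + 3*I*sqrt(2)) + 9291 = 9306 + 3*I*sqrt(2) ≈ 9306.0 + 4.2426*I)
j(69, 66 - 1*(-110)) - (-2797 + g) = -24 - (-2797 + (9306 + 3*I*sqrt(2))) = -24 - (6509 + 3*I*sqrt(2)) = -24 + (-6509 - 3*I*sqrt(2)) = -6533 - 3*I*sqrt(2)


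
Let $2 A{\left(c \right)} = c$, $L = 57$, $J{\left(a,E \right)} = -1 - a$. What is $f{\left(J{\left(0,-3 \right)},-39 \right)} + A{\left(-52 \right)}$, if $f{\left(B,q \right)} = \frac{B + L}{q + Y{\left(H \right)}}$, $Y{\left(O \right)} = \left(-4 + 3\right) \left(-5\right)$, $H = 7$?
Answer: $- \frac{470}{17} \approx -27.647$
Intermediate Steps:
$Y{\left(O \right)} = 5$ ($Y{\left(O \right)} = \left(-1\right) \left(-5\right) = 5$)
$A{\left(c \right)} = \frac{c}{2}$
$f{\left(B,q \right)} = \frac{57 + B}{5 + q}$ ($f{\left(B,q \right)} = \frac{B + 57}{q + 5} = \frac{57 + B}{5 + q}$)
$f{\left(J{\left(0,-3 \right)},-39 \right)} + A{\left(-52 \right)} = \frac{57 - 1}{5 - 39} + \frac{1}{2} \left(-52\right) = \frac{57 + \left(-1 + 0\right)}{-34} - 26 = - \frac{57 - 1}{34} - 26 = \left(- \frac{1}{34}\right) 56 - 26 = - \frac{28}{17} - 26 = - \frac{470}{17}$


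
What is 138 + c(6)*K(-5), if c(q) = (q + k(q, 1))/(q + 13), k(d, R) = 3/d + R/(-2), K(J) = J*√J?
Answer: 138 - 30*I*√5/19 ≈ 138.0 - 3.5306*I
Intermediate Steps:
K(J) = J^(3/2)
k(d, R) = 3/d - R/2 (k(d, R) = 3/d + R*(-½) = 3/d - R/2)
c(q) = (-½ + q + 3/q)/(13 + q) (c(q) = (q + (3/q - ½*1))/(q + 13) = (q + (3/q - ½))/(13 + q) = (q + (-½ + 3/q))/(13 + q) = (-½ + q + 3/q)/(13 + q))
138 + c(6)*K(-5) = 138 + ((½)*(6 + 6*(-1 + 2*6))/(6*(13 + 6)))*(-5)^(3/2) = 138 + ((½)*(⅙)*(6 + 6*(-1 + 12))/19)*(-5*I*√5) = 138 + ((½)*(⅙)*(1/19)*(6 + 6*11))*(-5*I*√5) = 138 + ((½)*(⅙)*(1/19)*(6 + 66))*(-5*I*√5) = 138 + ((½)*(⅙)*(1/19)*72)*(-5*I*√5) = 138 + 6*(-5*I*√5)/19 = 138 - 30*I*√5/19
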